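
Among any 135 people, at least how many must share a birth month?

12

If each of the 12 months of the year held at most 11, the total would be at most 12 × 11 = 132 < 135, a contradiction.
So at least one holds ⌈135/12⌉ = 12.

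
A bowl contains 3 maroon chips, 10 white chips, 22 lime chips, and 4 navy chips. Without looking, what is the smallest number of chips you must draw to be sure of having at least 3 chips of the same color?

Treat the 4 colors as pigeonholes.
The worst case takes 2 chips of each color without reaching 3 of any: 4 × 2 = 8.
The next chip must bring some color to 3, so 8 + 1 = 9.

9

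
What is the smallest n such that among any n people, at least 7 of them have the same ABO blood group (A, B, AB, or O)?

25

There are 4 ABO blood groups acting as pigeonholes.
With 4 × 6 = 24 people we could place exactly 6 in each, with no class reaching 7.
One more forces some class to hold 7, so 24 + 1 = 25.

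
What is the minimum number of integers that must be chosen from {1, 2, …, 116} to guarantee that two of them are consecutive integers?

59

Partition {1, …, 116} into 58 pairs: {1,2}, {3,4}, …, {115,116}.
Choosing 58 integers — say the 58 even numbers 2, 4, …, 116 — takes one from each pair and avoids the property.
Choosing 59 forces two into the same pair by pigeonhole, and those are consecutive. So 59.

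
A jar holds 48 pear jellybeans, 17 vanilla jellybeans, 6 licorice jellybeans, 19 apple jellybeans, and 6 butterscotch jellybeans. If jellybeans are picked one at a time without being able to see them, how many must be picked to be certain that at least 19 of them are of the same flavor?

66

In the worst case we take at most 18 of each flavor, but all 17 vanilla, all 6 licorice, and all 6 butterscotch (fewer than 18), giving 18 + 17 + 6 + 18 + 6 = 65.
One more jellybean then forces some flavor to 19, so 65 + 1 = 66.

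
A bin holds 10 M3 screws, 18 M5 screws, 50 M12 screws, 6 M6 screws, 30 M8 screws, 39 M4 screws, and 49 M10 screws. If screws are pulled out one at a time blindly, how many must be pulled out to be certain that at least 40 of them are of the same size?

In the worst case we take at most 39 of each size, but all 10 M3, all 18 M5, all 6 M6, and all 30 M8 (fewer than 39), giving 10 + 18 + 39 + 6 + 30 + 39 + 39 = 181.
One more screw then forces some size to 40, so 181 + 1 = 182.

182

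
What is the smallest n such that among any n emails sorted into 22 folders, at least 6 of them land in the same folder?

111

There are 22 folders acting as pigeonholes.
With 22 × 5 = 110 emails we could place exactly 5 in each, with no class reaching 6.
One more forces some class to hold 6, so 110 + 1 = 111.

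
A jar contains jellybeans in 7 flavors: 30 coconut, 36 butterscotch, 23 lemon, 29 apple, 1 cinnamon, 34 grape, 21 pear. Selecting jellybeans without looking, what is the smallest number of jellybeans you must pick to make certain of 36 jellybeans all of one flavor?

174

Treat the 7 flavors as pigeonholes.
In the worst case we take at most 35 of each flavor, but all 30 coconut, all 23 lemon, all 29 apple, all 1 cinnamon, all 34 grape, and all 21 pear (fewer than 35), giving 30 + 35 + 23 + 29 + 1 + 34 + 21 = 173.
One more jellybean then forces some flavor to 36, so 173 + 1 = 174.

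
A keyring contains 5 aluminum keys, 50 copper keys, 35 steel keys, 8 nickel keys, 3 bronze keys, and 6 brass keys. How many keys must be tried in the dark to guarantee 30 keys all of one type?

In the worst case we take at most 29 of each type, but all 5 aluminum, all 8 nickel, all 3 bronze, and all 6 brass (fewer than 29), giving 5 + 29 + 29 + 8 + 3 + 6 = 80.
One more key then forces some type to 30, so 80 + 1 = 81.

81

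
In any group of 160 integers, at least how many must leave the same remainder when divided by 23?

The 160 integers fall into 23 residue classes modulo 23.
If each of the 23 residue classes modulo 23 held at most 6, the total would be at most 23 × 6 = 138 < 160, a contradiction.
So at least one holds ⌈160/23⌉ = 7.

7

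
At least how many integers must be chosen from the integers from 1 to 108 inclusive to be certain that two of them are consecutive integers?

Partition {1, …, 108} into 54 pairs: {1,2}, {3,4}, …, {107,108}.
Choosing 54 integers — say the 54 even numbers 2, 4, …, 108 — takes one from each pair and avoids the property.
Choosing 55 forces two into the same pair by pigeonhole, and those are consecutive. So 55.

55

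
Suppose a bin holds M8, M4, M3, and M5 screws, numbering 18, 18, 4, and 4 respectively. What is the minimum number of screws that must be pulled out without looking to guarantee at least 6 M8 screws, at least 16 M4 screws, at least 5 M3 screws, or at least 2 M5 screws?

26

Each of the 4 sizes has its own threshold; avoid all of them simultaneously.
The worst case stops just short of every target: 5 M8, 15 M4, 4 M3, 1 M5 — 5 + 15 + 4 + 1 = 25 screws.
One more screw must push some size to its target, so 25 + 1 = 26.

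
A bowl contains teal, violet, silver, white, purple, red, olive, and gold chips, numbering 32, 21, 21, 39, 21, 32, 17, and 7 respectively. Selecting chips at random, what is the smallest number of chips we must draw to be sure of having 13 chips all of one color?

In the worst case we take at most 12 of each color, but all 7 gold (fewer than 12), giving 12 + 12 + 12 + 12 + 12 + 12 + 12 + 7 = 91.
One more chip then forces some color to 13, so 91 + 1 = 92.

92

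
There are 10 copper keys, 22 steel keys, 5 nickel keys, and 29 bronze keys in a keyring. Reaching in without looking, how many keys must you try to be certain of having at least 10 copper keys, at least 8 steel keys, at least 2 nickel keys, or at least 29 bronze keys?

46

Each of the 4 types has its own threshold; avoid all of them simultaneously.
The worst case stops just short of every target: 9 copper, 7 steel, 1 nickel, 28 bronze — 9 + 7 + 1 + 28 = 45 keys.
One more key must push some type to its target, so 45 + 1 = 46.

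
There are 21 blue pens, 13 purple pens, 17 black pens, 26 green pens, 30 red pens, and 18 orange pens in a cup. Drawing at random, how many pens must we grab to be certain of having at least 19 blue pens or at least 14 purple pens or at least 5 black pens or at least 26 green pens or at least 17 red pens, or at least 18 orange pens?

94

The worst case stops just short of every target: 18 blue, 13 purple, 4 black, 25 green, 16 red, 17 orange — 18 + 13 + 4 + 25 + 16 + 17 = 93 pens.
One more pen must push some ink color to its target, so 93 + 1 = 94.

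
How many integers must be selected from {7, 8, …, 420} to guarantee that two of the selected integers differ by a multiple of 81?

82

Use the pigeonhole principle on residue classes: group the integers by remainder mod 81; there are 81 residue classes, each nonempty in this range.
Choosing one from each class (81 integers) avoids any shared remainder.
One more choice must repeat a class, so two differ by a multiple of 81. Hence 81 + 1 = 82.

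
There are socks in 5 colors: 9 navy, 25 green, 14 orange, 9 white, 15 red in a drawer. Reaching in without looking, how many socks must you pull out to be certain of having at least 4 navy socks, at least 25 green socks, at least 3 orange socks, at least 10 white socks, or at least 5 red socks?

43

Each of the 5 colors has its own threshold; avoid all of them simultaneously.
The worst case stops just short of every target: 3 navy, 24 green, 2 orange, 9 white, 4 red — 3 + 24 + 2 + 9 + 4 = 42 socks.
One more sock must push some color to its target, so 42 + 1 = 43.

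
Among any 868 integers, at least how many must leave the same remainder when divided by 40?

If each of the 40 residue classes modulo 40 held at most 21, the total would be at most 40 × 21 = 840 < 868, a contradiction.
So at least one holds ⌈868/40⌉ = 22.

22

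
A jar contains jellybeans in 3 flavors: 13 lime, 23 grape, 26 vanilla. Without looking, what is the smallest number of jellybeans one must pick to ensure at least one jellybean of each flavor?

50

The hardest flavor to obtain is lime: we could draw every other jellybean first — 62 − 13 = 49 jellybeans — without a single lime one.
The next draw must be lime, so 49 + 1 = 50.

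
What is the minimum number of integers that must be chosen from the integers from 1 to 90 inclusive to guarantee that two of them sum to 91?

Partition {1, …, 90} into 45 pairs: {1,90}, {2,89}, …, {45,46}.
Choosing 45 integers — say the integers 1 through 45 — takes one from each pair and avoids the property.
Choosing 46 forces two into the same pair by pigeonhole, and those sum to 91. So 46.

46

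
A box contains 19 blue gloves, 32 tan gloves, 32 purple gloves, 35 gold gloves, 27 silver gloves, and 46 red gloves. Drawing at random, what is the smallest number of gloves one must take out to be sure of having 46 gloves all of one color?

191

In the worst case we take at most 45 of each color, but all 19 blue, all 32 tan, all 32 purple, all 35 gold, and all 27 silver (fewer than 45), giving 19 + 32 + 32 + 35 + 27 + 45 = 190.
One more glove then forces some color to 46, so 190 + 1 = 191.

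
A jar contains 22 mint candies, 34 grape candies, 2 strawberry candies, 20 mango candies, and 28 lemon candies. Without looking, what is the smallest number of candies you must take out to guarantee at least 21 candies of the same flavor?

83

Treat the 5 flavors as pigeonholes.
In the worst case we take at most 20 of each flavor, but all 2 strawberry (fewer than 20), giving 20 + 20 + 2 + 20 + 20 = 82.
One more candy then forces some flavor to 21, so 82 + 1 = 83.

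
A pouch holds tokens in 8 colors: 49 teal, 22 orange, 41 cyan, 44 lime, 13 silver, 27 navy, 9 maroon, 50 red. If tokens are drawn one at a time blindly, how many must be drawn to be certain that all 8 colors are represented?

247

The hardest color to obtain is maroon: we could draw every other token first — 255 − 9 = 246 tokens — without a single maroon one.
The next draw must be maroon, so 246 + 1 = 247.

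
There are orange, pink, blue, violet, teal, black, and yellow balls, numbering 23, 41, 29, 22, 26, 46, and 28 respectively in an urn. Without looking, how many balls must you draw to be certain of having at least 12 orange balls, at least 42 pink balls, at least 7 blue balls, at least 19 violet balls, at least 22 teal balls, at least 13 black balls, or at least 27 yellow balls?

The worst case stops just short of every target: 11 orange, 41 pink, 6 blue, 18 violet, 21 teal, 12 black, 26 yellow — 11 + 41 + 6 + 18 + 21 + 12 + 26 = 135 balls.
One more ball must push some color to its target, so 135 + 1 = 136.

136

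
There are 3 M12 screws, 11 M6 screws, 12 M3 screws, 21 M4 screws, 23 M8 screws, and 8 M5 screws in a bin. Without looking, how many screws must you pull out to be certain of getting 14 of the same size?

In the worst case we take at most 13 of each size, but all 3 M12, all 11 M6, all 12 M3, and all 8 M5 (fewer than 13), giving 3 + 11 + 12 + 13 + 13 + 8 = 60.
One more screw then forces some size to 14, so 60 + 1 = 61.

61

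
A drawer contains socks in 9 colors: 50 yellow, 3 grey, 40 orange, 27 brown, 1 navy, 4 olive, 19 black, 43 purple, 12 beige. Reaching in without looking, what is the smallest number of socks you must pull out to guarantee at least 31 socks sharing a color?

In the worst case we take at most 30 of each color, but all 3 grey, all 27 brown, all 1 navy, all 4 olive, all 19 black, and all 12 beige (fewer than 30), giving 30 + 3 + 30 + 27 + 1 + 4 + 19 + 30 + 12 = 156.
One more sock then forces some color to 31, so 156 + 1 = 157.

157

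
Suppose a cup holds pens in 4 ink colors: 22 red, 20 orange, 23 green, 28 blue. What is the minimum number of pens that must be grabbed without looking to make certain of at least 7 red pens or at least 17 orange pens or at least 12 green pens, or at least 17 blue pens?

The worst case stops just short of every target: 6 red, 16 orange, 11 green, 16 blue — 6 + 16 + 11 + 16 = 49 pens.
One more pen must push some ink color to its target, so 49 + 1 = 50.

50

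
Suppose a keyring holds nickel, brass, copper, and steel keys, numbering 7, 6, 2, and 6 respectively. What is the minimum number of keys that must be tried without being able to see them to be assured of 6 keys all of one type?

18

Treat the 4 types as pigeonholes.
In the worst case we take at most 5 of each type, but all 2 copper (fewer than 5), giving 5 + 5 + 2 + 5 = 17.
One more key then forces some type to 6, so 17 + 1 = 18.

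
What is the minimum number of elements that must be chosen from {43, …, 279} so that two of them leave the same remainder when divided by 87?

Group the integers by remainder mod 87; there are 87 residue classes, each nonempty in this range.
Choosing one from each class (87 integers) avoids any shared remainder.
One more choice must repeat a class, so two differ by a multiple of 87. Hence 87 + 1 = 88.

88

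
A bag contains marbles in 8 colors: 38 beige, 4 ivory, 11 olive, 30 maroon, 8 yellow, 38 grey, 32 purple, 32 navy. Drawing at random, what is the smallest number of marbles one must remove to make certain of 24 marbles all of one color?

139

In the worst case we take at most 23 of each color, but all 4 ivory, all 11 olive, and all 8 yellow (fewer than 23), giving 23 + 4 + 11 + 23 + 8 + 23 + 23 + 23 = 138.
One more marble then forces some color to 24, so 138 + 1 = 139.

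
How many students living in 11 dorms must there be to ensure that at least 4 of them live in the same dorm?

34

There are 11 dorms acting as pigeonholes.
With 11 × 3 = 33 students we could place exactly 3 in each, with no class reaching 4.
One more forces some class to hold 4, so 33 + 1 = 34.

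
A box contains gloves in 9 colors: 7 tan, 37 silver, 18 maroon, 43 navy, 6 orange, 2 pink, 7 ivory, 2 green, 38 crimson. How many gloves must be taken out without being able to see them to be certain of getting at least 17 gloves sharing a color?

89

Treat the 9 colors as pigeonholes.
In the worst case we take at most 16 of each color, but all 7 tan, all 6 orange, all 2 pink, all 7 ivory, and all 2 green (fewer than 16), giving 7 + 16 + 16 + 16 + 6 + 2 + 7 + 2 + 16 = 88.
One more glove then forces some color to 17, so 88 + 1 = 89.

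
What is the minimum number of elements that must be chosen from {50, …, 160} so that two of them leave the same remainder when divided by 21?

Group the integers by remainder mod 21; there are 21 residue classes, each nonempty in this range.
Choosing one from each class (21 integers) avoids any shared remainder.
One more choice must repeat a class, so two differ by a multiple of 21. Hence 21 + 1 = 22.

22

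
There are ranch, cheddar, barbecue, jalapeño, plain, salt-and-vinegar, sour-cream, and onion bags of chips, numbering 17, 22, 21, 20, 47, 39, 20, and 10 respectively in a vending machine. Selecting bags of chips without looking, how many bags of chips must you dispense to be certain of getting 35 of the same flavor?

179

In the worst case we take at most 34 of each flavor, but all 17 ranch, all 22 cheddar, all 21 barbecue, all 20 jalapeño, all 20 sour-cream, and all 10 onion (fewer than 34), giving 17 + 22 + 21 + 20 + 34 + 34 + 20 + 10 = 178.
One more bag of chips then forces some flavor to 35, so 178 + 1 = 179.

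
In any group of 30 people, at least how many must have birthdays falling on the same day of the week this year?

5

There are 7 days of the week, which serve as the pigeonholes.
If each of the 7 days of the week held at most 4, the total would be at most 7 × 4 = 28 < 30, a contradiction.
So at least one holds ⌈30/7⌉ = 5.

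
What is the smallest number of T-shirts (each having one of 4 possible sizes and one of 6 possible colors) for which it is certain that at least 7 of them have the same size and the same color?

There are 4 × 6 = 24 (size, color) combinations acting as pigeonholes.
With 24 × 6 = 144 T-shirts we could place exactly 6 in each, with no (size, color) pair reaching 7.
One more forces some (size, color) pair to hold 7, so 144 + 1 = 145.

145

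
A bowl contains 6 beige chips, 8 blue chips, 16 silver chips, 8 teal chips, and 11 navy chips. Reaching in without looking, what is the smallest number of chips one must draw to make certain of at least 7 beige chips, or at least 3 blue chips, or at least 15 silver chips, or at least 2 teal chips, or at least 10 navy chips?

The worst case stops just short of every target: 6 beige, 2 blue, 14 silver, 1 teal, 9 navy — 6 + 2 + 14 + 1 + 9 = 32 chips.
One more chip must push some color to its target, so 32 + 1 = 33.

33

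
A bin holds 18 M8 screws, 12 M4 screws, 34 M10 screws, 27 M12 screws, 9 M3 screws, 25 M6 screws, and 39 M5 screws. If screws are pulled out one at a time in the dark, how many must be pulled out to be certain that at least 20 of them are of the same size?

In the worst case we take at most 19 of each size, but all 18 M8, all 12 M4, and all 9 M3 (fewer than 19), giving 18 + 12 + 19 + 19 + 9 + 19 + 19 = 115.
One more screw then forces some size to 20, so 115 + 1 = 116.

116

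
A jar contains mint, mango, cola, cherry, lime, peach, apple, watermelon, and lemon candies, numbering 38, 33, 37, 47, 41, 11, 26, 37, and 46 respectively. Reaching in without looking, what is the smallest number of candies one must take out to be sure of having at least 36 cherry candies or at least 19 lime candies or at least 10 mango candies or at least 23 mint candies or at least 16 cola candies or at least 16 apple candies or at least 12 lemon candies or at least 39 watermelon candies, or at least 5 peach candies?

167

Each of the 9 flavors has its own threshold; avoid all of them simultaneously.
The worst case stops just short of every target: 22 mint, 9 mango, 15 cola, 35 cherry, 18 lime, 4 peach, 15 apple, all 37 watermelon, 11 lemon — 22 + 9 + 15 + 35 + 18 + 4 + 15 + 37 + 11 = 166 candies.
One more candy must push some flavor to its target, so 166 + 1 = 167.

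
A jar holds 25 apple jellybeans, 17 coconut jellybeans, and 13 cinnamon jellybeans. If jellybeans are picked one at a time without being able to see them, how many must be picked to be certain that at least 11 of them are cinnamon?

53

To avoid cinnamon jellybeans as long as possible, exhaust the other 2 flavors first.
The worst case draws every non-cinnamon jellybean first: 25 + 17 = 42.
The next 11 draws are then forced to be cinnamon, giving 42 + 11 = 53.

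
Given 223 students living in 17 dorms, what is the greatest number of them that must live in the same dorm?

14

The 223 students fall into 17 dorms.
If each of the 17 dorms held at most 13, the total would be at most 17 × 13 = 221 < 223, a contradiction.
So at least one holds ⌈223/17⌉ = 14.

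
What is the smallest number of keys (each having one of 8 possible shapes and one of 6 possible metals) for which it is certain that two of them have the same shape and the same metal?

49

There are 8 × 6 = 48 (shape, metal) combinations acting as pigeonholes.
With 48 keys we could place one in each, avoiding any repeat.
One more forces some (shape, metal) pair to hold 2, so 48 + 1 = 49.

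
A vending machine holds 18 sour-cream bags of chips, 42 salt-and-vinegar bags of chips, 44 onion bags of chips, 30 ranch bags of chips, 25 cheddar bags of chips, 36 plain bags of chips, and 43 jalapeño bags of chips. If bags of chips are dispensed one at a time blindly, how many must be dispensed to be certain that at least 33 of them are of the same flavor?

202

Treat the 7 flavors as pigeonholes.
In the worst case we take at most 32 of each flavor, but all 18 sour-cream, all 30 ranch, and all 25 cheddar (fewer than 32), giving 18 + 32 + 32 + 30 + 25 + 32 + 32 = 201.
One more bag of chips then forces some flavor to 33, so 201 + 1 = 202.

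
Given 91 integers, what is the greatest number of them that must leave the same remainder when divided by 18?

6

The 91 integers fall into 18 residue classes modulo 18.
If each of the 18 residue classes modulo 18 held at most 5, the total would be at most 18 × 5 = 90 < 91, a contradiction.
So at least one holds ⌈91/18⌉ = 6.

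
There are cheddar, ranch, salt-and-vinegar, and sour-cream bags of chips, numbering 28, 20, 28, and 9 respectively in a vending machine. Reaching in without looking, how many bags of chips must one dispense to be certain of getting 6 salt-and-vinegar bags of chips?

The worst case draws every non-salt-and-vinegar bag of chips first: 28 + 20 + 9 = 57.
The next 6 draws are then forced to be salt-and-vinegar, giving 57 + 6 = 63.

63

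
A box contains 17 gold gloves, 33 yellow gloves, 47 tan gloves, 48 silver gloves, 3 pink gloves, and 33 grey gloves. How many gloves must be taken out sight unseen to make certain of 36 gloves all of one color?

In the worst case we take at most 35 of each color, but all 17 gold, all 33 yellow, all 3 pink, and all 33 grey (fewer than 35), giving 17 + 33 + 35 + 35 + 3 + 33 = 156.
One more glove then forces some color to 36, so 156 + 1 = 157.

157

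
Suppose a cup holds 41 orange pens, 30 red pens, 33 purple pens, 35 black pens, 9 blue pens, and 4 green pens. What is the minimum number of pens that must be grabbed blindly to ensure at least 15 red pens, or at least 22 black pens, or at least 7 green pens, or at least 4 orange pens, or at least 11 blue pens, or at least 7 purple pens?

58

Each of the 6 ink colors has its own threshold; avoid all of them simultaneously.
The worst case stops just short of every target: 3 orange, 14 red, 6 purple, 21 black, all 9 blue, all 4 green — 3 + 14 + 6 + 21 + 9 + 4 = 57 pens.
One more pen must push some ink color to its target, so 57 + 1 = 58.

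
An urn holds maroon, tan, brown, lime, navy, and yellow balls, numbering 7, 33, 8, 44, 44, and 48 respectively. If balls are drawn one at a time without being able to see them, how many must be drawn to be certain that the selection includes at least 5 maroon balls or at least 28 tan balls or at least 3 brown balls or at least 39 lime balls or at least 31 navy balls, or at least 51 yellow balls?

150

Each of the 6 colors has its own threshold; avoid all of them simultaneously.
The worst case stops just short of every target: 4 maroon, 27 tan, 2 brown, 38 lime, 30 navy, all 48 yellow — 4 + 27 + 2 + 38 + 30 + 48 = 149 balls.
One more ball must push some color to its target, so 149 + 1 = 150.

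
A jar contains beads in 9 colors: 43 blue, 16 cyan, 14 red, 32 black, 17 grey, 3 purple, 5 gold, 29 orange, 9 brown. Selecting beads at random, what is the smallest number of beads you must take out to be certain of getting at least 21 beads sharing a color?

In the worst case we take at most 20 of each color, but all 16 cyan, all 14 red, all 17 grey, all 3 purple, all 5 gold, and all 9 brown (fewer than 20), giving 20 + 16 + 14 + 20 + 17 + 3 + 5 + 20 + 9 = 124.
One more bead then forces some color to 21, so 124 + 1 = 125.

125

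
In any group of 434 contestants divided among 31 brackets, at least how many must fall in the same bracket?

14

The 434 contestants fall into 31 brackets.
If each of the 31 brackets held at most 13, the total would be at most 31 × 13 = 403 < 434, a contradiction.
So at least one holds ⌈434/31⌉ = 14.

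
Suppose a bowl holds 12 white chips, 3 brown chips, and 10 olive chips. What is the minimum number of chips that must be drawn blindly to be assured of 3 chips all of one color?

The worst case takes 2 chips of each color without reaching 3 of any: 3 × 2 = 6.
The next chip must bring some color to 3, so 6 + 1 = 7.

7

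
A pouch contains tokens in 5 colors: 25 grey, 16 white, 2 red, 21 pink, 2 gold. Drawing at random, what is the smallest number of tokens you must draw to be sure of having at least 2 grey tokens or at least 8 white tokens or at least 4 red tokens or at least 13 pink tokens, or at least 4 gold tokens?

Each of the 5 colors has its own threshold; avoid all of them simultaneously.
The worst case stops just short of every target: 1 grey, 7 white, all 2 red, 12 pink, all 2 gold — 1 + 7 + 2 + 12 + 2 = 24 tokens.
One more token must push some color to its target, so 24 + 1 = 25.

25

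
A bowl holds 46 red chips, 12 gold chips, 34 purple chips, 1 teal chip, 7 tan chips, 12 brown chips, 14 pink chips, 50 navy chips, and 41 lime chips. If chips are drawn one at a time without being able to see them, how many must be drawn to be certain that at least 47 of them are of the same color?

In the worst case we take at most 46 of each color, but all 12 gold, all 34 purple, all 1 teal, all 7 tan, all 12 brown, all 14 pink, and all 41 lime (fewer than 46), giving 46 + 12 + 34 + 1 + 7 + 12 + 14 + 46 + 41 = 213.
One more chip then forces some color to 47, so 213 + 1 = 214.

214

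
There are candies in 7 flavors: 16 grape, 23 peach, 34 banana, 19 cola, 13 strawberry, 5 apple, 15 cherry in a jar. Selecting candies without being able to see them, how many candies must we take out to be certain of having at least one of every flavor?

121

The hardest flavor to obtain is apple: we could draw every other candy first — 125 − 5 = 120 candies — without a single apple one.
The next draw must be apple, so 120 + 1 = 121.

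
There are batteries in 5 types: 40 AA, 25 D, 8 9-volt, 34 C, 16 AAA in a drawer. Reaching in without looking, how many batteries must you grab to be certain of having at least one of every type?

The hardest type to obtain is 9-volt: we could draw every other battery first — 123 − 8 = 115 batteries — without a single 9-volt one.
The next draw must be 9-volt, so 115 + 1 = 116.

116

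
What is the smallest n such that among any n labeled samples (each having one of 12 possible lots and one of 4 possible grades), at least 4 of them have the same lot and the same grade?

There are 12 × 4 = 48 (lot, grade) combinations acting as pigeonholes.
With 48 × 3 = 144 labeled samples we could place exactly 3 in each, with no (lot, grade) pair reaching 4.
One more forces some (lot, grade) pair to hold 4, so 144 + 1 = 145.

145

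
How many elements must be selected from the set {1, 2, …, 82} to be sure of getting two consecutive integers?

Partition {1, …, 82} into 41 pairs: {1,2}, {3,4}, …, {81,82}.
Choosing 41 integers — say the 41 even numbers 2, 4, …, 82 — takes one from each pair and avoids the property.
Choosing 42 forces two into the same pair by pigeonhole, and those are consecutive. So 42.

42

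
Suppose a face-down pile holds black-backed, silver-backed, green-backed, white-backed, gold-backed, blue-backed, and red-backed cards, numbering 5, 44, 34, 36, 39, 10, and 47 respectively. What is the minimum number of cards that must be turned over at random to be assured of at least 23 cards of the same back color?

In the worst case we take at most 22 of each back color, but all 5 black-backed and all 10 blue-backed (fewer than 22), giving 5 + 22 + 22 + 22 + 22 + 10 + 22 = 125.
One more card then forces some back color to 23, so 125 + 1 = 126.

126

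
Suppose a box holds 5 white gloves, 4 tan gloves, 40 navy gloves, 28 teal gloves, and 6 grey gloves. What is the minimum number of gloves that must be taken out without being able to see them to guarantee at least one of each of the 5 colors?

The hardest color to obtain is tan: we could draw every other glove first — 83 − 4 = 79 gloves — without a single tan one.
The next draw must be tan, so 79 + 1 = 80.

80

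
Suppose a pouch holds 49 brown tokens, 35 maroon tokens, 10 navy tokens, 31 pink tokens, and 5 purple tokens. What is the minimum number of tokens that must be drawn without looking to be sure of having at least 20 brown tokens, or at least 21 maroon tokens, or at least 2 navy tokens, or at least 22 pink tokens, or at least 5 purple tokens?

66

The worst case stops just short of every target: 19 brown, 20 maroon, 1 navy, 21 pink, 4 purple — 19 + 20 + 1 + 21 + 4 = 65 tokens.
One more token must push some color to its target, so 65 + 1 = 66.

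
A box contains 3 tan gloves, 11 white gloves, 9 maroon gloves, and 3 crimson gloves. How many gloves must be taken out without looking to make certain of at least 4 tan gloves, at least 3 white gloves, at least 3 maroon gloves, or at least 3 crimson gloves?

Each of the 4 colors has its own threshold; avoid all of them simultaneously.
The worst case stops just short of every target: 3 tan, 2 white, 2 maroon, 2 crimson — 3 + 2 + 2 + 2 = 9 gloves.
One more glove must push some color to its target, so 9 + 1 = 10.

10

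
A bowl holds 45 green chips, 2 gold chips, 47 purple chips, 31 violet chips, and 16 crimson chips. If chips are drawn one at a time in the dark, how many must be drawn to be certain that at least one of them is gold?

To avoid gold chips as long as possible, exhaust the other 4 colors first.
The worst case draws every non-gold chip first: 45 + 47 + 31 + 16 = 139.
The next draw is then forced to be gold, giving 139 + 1 = 140.

140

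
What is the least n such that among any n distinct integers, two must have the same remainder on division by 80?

81

Two integers differ by a multiple of 80 exactly when they share a remainder mod 80.
There are 80 residue classes mod 80, so 80 integers can all lie in distinct classes.
One more integer must repeat a residue, giving a difference divisible by 80. So n = 80 + 1 = 81.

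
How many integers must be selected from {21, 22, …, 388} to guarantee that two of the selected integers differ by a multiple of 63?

64

Group the integers by remainder mod 63; there are 63 residue classes, each nonempty in this range.
Choosing one from each class (63 integers) avoids any shared remainder.
One more choice must repeat a class, so two differ by a multiple of 63. Hence 63 + 1 = 64.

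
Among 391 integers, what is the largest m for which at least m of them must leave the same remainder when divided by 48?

If each of the 48 residue classes modulo 48 held at most 8, the total would be at most 48 × 8 = 384 < 391, a contradiction.
So at least one holds ⌈391/48⌉ = 9.

9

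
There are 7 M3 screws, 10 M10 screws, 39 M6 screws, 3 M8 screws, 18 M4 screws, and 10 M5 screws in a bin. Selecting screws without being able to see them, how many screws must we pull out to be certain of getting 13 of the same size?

55

Treat the 6 sizes as pigeonholes.
In the worst case we take at most 12 of each size, but all 7 M3, all 10 M10, all 3 M8, and all 10 M5 (fewer than 12), giving 7 + 10 + 12 + 3 + 12 + 10 = 54.
One more screw then forces some size to 13, so 54 + 1 = 55.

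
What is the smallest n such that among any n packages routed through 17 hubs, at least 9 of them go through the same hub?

137

There are 17 hubs acting as pigeonholes.
With 17 × 8 = 136 packages we could place exactly 8 in each, with no class reaching 9.
One more forces some class to hold 9, so 136 + 1 = 137.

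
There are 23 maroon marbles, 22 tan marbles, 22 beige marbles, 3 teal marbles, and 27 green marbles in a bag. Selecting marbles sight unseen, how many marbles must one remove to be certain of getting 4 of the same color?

16

Treat the 5 colors as pigeonholes.
The worst case takes 3 marbles of each color without reaching 4 of any: 5 × 3 = 15.
The next marble must bring some color to 4, so 15 + 1 = 16.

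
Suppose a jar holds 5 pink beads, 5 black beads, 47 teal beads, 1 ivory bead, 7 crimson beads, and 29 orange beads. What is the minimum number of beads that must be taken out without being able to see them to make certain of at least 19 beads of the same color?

In the worst case we take at most 18 of each color, but all 5 pink, all 5 black, all 1 ivory, and all 7 crimson (fewer than 18), giving 5 + 5 + 18 + 1 + 7 + 18 = 54.
One more bead then forces some color to 19, so 54 + 1 = 55.

55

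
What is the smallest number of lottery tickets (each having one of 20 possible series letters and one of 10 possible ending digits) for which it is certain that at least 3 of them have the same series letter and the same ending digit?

401

There are 20 × 10 = 200 (series letter, ending digit) combinations acting as pigeonholes.
With 200 × 2 = 400 lottery tickets we could place exactly 2 in each, with no (series letter, ending digit) pair reaching 3.
One more forces some (series letter, ending digit) pair to hold 3, so 400 + 1 = 401.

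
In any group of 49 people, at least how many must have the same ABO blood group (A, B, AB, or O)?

13

The 49 people fall into 4 ABO blood groups.
If each of the 4 ABO blood groups held at most 12, the total would be at most 4 × 12 = 48 < 49, a contradiction.
So at least one holds ⌈49/4⌉ = 13.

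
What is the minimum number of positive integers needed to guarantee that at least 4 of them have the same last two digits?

301

There are 100 possible two-digit endings acting as pigeonholes.
With 100 × 3 = 300 positive integers we could place exactly 3 in each, with no class reaching 4.
One more forces some class to hold 4, so 300 + 1 = 301.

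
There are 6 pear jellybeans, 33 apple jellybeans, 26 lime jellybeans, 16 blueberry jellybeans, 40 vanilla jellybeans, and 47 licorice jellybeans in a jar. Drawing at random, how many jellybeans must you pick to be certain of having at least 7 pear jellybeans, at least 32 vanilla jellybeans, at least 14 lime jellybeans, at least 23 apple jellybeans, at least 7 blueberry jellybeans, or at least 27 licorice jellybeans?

105

The worst case stops just short of every target: 6 pear, 22 apple, 13 lime, 6 blueberry, 31 vanilla, 26 licorice — 6 + 22 + 13 + 6 + 31 + 26 = 104 jellybeans.
One more jellybean must push some flavor to its target, so 104 + 1 = 105.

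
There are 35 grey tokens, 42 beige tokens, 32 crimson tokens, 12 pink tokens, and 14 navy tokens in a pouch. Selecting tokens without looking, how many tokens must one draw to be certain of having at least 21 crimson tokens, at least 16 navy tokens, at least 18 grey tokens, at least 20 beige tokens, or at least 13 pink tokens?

The worst case stops just short of every target: 17 grey, 19 beige, 20 crimson, 12 pink, all 14 navy — 17 + 19 + 20 + 12 + 14 = 82 tokens.
One more token must push some color to its target, so 82 + 1 = 83.

83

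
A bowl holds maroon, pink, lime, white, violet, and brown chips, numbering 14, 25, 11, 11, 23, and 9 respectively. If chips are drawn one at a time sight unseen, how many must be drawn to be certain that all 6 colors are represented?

The hardest color to obtain is brown: we could draw every other chip first — 93 − 9 = 84 chips — without a single brown one.
The next draw must be brown, so 84 + 1 = 85.

85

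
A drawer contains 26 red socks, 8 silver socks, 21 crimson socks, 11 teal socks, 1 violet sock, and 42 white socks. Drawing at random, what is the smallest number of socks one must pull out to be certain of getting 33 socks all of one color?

100

In the worst case we take at most 32 of each color, but all 26 red, all 8 silver, all 21 crimson, all 11 teal, and all 1 violet (fewer than 32), giving 26 + 8 + 21 + 11 + 1 + 32 = 99.
One more sock then forces some color to 33, so 99 + 1 = 100.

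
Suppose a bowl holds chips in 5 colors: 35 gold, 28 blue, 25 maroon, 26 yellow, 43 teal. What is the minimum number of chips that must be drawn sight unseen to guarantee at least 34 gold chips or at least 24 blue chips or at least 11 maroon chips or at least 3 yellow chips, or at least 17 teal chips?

85

The worst case stops just short of every target: 33 gold, 23 blue, 10 maroon, 2 yellow, 16 teal — 33 + 23 + 10 + 2 + 16 = 84 chips.
One more chip must push some color to its target, so 84 + 1 = 85.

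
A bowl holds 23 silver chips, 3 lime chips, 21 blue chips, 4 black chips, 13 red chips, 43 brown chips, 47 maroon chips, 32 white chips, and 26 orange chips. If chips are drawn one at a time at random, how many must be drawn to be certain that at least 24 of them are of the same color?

Treat the 9 colors as pigeonholes.
In the worst case we take at most 23 of each color, but all 3 lime, all 21 blue, all 4 black, and all 13 red (fewer than 23), giving 23 + 3 + 21 + 4 + 13 + 23 + 23 + 23 + 23 = 156.
One more chip then forces some color to 24, so 156 + 1 = 157.

157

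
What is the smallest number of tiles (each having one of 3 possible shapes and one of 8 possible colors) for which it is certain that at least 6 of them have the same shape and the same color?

121

There are 3 × 8 = 24 (shape, color) combinations acting as pigeonholes.
With 24 × 5 = 120 tiles we could place exactly 5 in each, with no (shape, color) pair reaching 6.
One more forces some (shape, color) pair to hold 6, so 120 + 1 = 121.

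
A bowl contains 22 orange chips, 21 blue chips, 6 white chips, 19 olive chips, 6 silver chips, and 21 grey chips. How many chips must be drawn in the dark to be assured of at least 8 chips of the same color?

Treat the 6 colors as pigeonholes.
In the worst case we take at most 7 of each color, but all 6 white and all 6 silver (fewer than 7), giving 7 + 7 + 6 + 7 + 6 + 7 = 40.
One more chip then forces some color to 8, so 40 + 1 = 41.

41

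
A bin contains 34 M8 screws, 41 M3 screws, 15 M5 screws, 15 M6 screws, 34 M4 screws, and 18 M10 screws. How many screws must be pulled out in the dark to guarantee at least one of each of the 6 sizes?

The hardest size to obtain is M5: we could draw every other screw first — 157 − 15 = 142 screws — without a single M5 one.
The next draw must be M5, so 142 + 1 = 143.

143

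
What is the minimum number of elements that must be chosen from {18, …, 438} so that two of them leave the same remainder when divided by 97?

98

Group the integers by remainder mod 97; there are 97 residue classes, each nonempty in this range.
Choosing one from each class (97 integers) avoids any shared remainder.
One more choice must repeat a class, so two differ by a multiple of 97. Hence 97 + 1 = 98.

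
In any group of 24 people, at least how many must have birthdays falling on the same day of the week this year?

There are 7 days of the week, which serve as the pigeonholes.
If each of the 7 days of the week held at most 3, the total would be at most 7 × 3 = 21 < 24, a contradiction.
So at least one holds ⌈24/7⌉ = 4.

4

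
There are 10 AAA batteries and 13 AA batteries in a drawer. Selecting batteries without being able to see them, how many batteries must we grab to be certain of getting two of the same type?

Treat the 2 types as pigeonholes.
The worst case takes 1 battery of each type without reaching 2 of any: 2 × 1 = 2.
The next battery must bring some type to 2, so 2 + 1 = 3.

3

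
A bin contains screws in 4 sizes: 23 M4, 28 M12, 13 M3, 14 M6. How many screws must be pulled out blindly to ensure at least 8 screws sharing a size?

29

Treat the 4 sizes as pigeonholes.
The worst case takes 7 screws of each size without reaching 8 of any: 4 × 7 = 28.
The next screw must bring some size to 8, so 28 + 1 = 29.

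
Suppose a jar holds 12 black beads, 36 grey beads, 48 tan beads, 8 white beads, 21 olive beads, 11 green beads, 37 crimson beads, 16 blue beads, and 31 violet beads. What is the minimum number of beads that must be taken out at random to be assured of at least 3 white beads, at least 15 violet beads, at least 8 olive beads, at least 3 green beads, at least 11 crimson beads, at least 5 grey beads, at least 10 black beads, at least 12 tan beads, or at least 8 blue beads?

The worst case stops just short of every target: 9 black, 4 grey, 11 tan, 2 white, 7 olive, 2 green, 10 crimson, 7 blue, 14 violet — 9 + 4 + 11 + 2 + 7 + 2 + 10 + 7 + 14 = 66 beads.
One more bead must push some color to its target, so 66 + 1 = 67.

67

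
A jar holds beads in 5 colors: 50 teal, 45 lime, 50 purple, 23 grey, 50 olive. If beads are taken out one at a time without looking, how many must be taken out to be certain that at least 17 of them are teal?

The worst case draws every non-teal bead first: 45 + 50 + 23 + 50 = 168.
The next 17 draws are then forced to be teal, giving 168 + 17 = 185.

185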